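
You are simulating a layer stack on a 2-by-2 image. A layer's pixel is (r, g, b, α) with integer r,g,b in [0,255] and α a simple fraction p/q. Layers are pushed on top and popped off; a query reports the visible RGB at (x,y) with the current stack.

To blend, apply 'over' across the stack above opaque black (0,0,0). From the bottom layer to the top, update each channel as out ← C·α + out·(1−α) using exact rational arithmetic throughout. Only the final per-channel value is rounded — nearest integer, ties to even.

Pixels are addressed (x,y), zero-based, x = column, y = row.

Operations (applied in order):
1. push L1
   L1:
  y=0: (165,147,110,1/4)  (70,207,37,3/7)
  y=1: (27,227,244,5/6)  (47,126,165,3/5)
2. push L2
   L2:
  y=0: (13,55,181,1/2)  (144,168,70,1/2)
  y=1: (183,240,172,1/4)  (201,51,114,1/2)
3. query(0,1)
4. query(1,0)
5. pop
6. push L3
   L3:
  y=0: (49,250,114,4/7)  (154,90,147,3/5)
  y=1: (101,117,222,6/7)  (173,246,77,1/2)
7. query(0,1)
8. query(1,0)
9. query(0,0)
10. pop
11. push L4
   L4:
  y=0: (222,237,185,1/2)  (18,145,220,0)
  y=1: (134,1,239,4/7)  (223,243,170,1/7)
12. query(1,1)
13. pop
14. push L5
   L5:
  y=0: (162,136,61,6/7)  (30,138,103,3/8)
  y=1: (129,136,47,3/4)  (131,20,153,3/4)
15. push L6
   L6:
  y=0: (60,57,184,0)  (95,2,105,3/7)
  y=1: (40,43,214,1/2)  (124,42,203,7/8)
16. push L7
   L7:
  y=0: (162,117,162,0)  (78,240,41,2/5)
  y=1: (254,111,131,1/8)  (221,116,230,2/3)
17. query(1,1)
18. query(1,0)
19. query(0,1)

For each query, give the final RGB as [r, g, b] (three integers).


at x=0,y=1 over L1,L2:
+L1 (α=5/6) → [45/2, 1135/6, 610/3]
+L2 (α=1/4) → [501/8, 1615/8, 391/2]
= [63, 202, 196]

(1,0) stack=L1,L2; from [0,0,0]:
L1 α=3/7: [30, 621/7, 111/7]
L2 α=1/2: [87, 1797/14, 601/14]
rounded: [87, 128, 43]

(0,1) stack=L1,L3; from [0,0,0]:
after L1 α=5/6: [45/2, 1135/6, 610/3]
after L3 α=6/7: [1257/14, 5347/42, 658/3]
→ [90, 127, 219]

at x=1,y=0 over L1,L3:
after L1 α=3/7: [30, 621/7, 111/7]
after L3 α=3/5: [522/5, 3132/35, 3309/35]
= [104, 89, 95]

(0,0) stack=L1,L3; from [0,0,0]:
+L1 (α=1/4) → [165/4, 147/4, 55/2]
+L3 (α=4/7) → [1279/28, 4441/28, 1077/14]
→ [46, 159, 77]

(1,1) stack=L1,L4; from [0,0,0]:
L1 α=3/5: [141/5, 378/5, 99]
L4 α=1/7: [1961/35, 3483/35, 764/7]
rounded: [56, 100, 109]

(1,1) stack=L1,L5,L6,L7; from [0,0,0]:
+L1 (α=3/5) → [141/5, 378/5, 99]
+L5 (α=3/4) → [1053/10, 339/10, 279/2]
+L6 (α=7/8) → [9733/80, 3279/80, 3121/16]
+L7 (α=2/3) → [15031/80, 21839/240, 10481/48]
→ [188, 91, 218]

(1,0) stack=L1,L5,L6,L7; from [0,0,0]:
+L1 (α=3/7) → [30, 621/7, 111/7]
+L5 (α=3/8) → [30, 6003/56, 1359/28]
+L6 (α=3/7) → [405/7, 6087/98, 3564/49]
+L7 (α=2/5) → [2307/35, 65301/490, 2942/49]
rounded: [66, 133, 60]

(0,1) stack=L1,L5,L6,L7; from [0,0,0]:
+L1 (α=5/6) → [45/2, 1135/6, 610/3]
+L5 (α=3/4) → [819/8, 3583/24, 1033/12]
+L6 (α=1/2) → [1139/16, 4615/48, 3601/24]
+L7 (α=1/8) → [12037/128, 37633/384, 28351/192]
→ [94, 98, 148]


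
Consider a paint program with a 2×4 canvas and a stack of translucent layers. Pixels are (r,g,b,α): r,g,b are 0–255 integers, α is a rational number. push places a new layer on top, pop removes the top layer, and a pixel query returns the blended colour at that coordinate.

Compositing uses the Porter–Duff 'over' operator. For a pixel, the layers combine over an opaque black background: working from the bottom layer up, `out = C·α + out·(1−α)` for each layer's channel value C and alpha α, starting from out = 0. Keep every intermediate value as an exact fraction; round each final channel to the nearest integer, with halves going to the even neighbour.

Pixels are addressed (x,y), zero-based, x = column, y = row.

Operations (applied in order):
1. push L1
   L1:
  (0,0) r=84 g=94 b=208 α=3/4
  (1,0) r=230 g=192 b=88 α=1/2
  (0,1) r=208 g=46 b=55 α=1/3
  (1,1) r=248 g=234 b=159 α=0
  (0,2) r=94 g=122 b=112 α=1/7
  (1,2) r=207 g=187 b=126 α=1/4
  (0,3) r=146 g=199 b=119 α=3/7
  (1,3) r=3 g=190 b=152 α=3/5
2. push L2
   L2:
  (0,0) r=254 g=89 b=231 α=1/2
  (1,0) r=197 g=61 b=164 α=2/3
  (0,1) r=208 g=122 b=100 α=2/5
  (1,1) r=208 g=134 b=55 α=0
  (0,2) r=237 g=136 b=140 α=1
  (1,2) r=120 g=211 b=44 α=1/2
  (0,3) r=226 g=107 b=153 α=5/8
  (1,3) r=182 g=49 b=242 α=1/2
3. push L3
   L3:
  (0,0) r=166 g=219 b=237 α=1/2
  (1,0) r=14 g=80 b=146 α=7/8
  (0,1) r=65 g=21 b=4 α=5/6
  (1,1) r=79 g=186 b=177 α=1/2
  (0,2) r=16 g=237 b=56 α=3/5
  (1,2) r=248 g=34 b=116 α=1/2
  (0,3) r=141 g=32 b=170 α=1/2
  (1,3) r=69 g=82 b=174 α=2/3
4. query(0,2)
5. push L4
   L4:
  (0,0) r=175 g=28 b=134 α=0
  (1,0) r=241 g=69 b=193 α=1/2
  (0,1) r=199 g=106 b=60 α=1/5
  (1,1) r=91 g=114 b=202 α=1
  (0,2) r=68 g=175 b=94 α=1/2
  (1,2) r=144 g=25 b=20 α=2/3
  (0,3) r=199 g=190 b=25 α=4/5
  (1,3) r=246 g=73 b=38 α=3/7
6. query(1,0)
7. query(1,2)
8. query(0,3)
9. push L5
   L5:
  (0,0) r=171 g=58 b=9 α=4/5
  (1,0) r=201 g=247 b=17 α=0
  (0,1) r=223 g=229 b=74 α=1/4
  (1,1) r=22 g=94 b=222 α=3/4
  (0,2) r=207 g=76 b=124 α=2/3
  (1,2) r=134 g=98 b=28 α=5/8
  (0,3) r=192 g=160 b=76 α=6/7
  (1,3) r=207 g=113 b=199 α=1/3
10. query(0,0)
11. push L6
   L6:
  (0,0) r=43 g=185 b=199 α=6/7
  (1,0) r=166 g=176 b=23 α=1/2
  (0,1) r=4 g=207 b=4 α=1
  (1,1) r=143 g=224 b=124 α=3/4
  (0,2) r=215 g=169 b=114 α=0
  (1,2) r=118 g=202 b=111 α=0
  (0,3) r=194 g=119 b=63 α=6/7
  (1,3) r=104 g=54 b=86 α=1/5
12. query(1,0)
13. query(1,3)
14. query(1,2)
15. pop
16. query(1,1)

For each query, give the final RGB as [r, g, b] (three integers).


at x=0,y=2 over L1,L2,L3:
+L1 (α=1/7) → [94/7, 122/7, 16]
+L2 (α=1) → [237, 136, 140]
+L3 (α=3/5) → [522/5, 983/5, 448/5]
= [104, 197, 90]

query (1,0) [L1,L2,L3,L4] — begin 0,0,0
+L1 (α=1/2) → [115, 96, 44]
+L2 (α=2/3) → [509/3, 218/3, 124]
+L3 (α=7/8) → [803/24, 949/12, 573/4]
+L4 (α=1/2) → [6587/48, 1777/24, 1345/8]
rounded: [137, 74, 168]

at x=1,y=2 over L1,L2,L3,L4:
after L1 α=1/4: [207/4, 187/4, 63/2]
after L2 α=1/2: [687/8, 1031/8, 151/4]
after L3 α=1/2: [2671/16, 1303/16, 615/8]
after L4 α=2/3: [7279/48, 701/16, 935/24]
= [152, 44, 39]

at x=0,y=3 over L1,L2,L3,L4:
+L1 (α=3/7) → [438/7, 597/7, 51]
+L2 (α=5/8) → [1153/7, 692/7, 459/4]
+L3 (α=1/2) → [1070/7, 458/7, 1139/8]
+L4 (α=4/5) → [6642/35, 5778/35, 1939/40]
= [190, 165, 48]

query (0,0) [L1,L2,L3,L4,L5] — begin 0,0,0
L1 α=3/4: [63, 141/2, 156]
L2 α=1/2: [317/2, 319/4, 387/2]
L3 α=1/2: [649/4, 1195/8, 861/4]
L4 α=0: [649/4, 1195/8, 861/4]
L5 α=4/5: [677/4, 3051/40, 201/4]
= [169, 76, 50]

at x=1,y=0 over L1,L2,L3,L4,L5,L6:
+L1 (α=1/2) → [115, 96, 44]
+L2 (α=2/3) → [509/3, 218/3, 124]
+L3 (α=7/8) → [803/24, 949/12, 573/4]
+L4 (α=1/2) → [6587/48, 1777/24, 1345/8]
+L5 (α=0) → [6587/48, 1777/24, 1345/8]
+L6 (α=1/2) → [14555/96, 6001/48, 1529/16]
rounded: [152, 125, 96]

query (1,3) [L1,L2,L3,L4,L5,L6] — begin 0,0,0
L1 α=3/5: [9/5, 114, 456/5]
L2 α=1/2: [919/10, 163/2, 833/5]
L3 α=2/3: [2299/30, 491/6, 2573/15]
L4 α=3/7: [15668/105, 1639/21, 12002/105]
L5 α=1/3: [53071/315, 5651/63, 44899/315]
L6 α=1/5: [245044/1575, 26006/315, 206686/1575]
= [156, 83, 131]

at x=1,y=2 over L1,L2,L3,L4,L5,L6:
after L1 α=1/4: [207/4, 187/4, 63/2]
after L2 α=1/2: [687/8, 1031/8, 151/4]
after L3 α=1/2: [2671/16, 1303/16, 615/8]
after L4 α=2/3: [7279/48, 701/16, 935/24]
after L5 α=5/8: [17999/128, 9943/128, 2055/64]
after L6 α=0: [17999/128, 9943/128, 2055/64]
rounded: [141, 78, 32]

query (1,1) [L1,L2,L3,L4,L5] — begin 0,0,0
after L1 α=0: [0, 0, 0]
after L2 α=0: [0, 0, 0]
after L3 α=1/2: [79/2, 93, 177/2]
after L4 α=1: [91, 114, 202]
after L5 α=3/4: [157/4, 99, 217]
→ [39, 99, 217]


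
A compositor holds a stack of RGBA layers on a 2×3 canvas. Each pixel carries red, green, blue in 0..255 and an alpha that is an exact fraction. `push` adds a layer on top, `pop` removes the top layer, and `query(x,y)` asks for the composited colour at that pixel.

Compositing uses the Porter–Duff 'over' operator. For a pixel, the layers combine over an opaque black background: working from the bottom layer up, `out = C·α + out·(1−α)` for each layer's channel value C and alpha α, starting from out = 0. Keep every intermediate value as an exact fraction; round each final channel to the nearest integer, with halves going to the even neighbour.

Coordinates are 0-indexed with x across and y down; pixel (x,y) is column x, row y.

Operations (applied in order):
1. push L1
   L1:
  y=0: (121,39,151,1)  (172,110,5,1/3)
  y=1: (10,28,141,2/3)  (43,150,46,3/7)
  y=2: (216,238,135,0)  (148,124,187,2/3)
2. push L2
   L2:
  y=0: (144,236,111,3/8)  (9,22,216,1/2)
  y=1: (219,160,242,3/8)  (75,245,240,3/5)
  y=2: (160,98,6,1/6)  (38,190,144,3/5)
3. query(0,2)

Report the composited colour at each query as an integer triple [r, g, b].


(0,2) stack=L1,L2; from [0,0,0]:
+L1 (α=0) → [0, 0, 0]
+L2 (α=1/6) → [80/3, 49/3, 1]
rounded: [27, 16, 1]


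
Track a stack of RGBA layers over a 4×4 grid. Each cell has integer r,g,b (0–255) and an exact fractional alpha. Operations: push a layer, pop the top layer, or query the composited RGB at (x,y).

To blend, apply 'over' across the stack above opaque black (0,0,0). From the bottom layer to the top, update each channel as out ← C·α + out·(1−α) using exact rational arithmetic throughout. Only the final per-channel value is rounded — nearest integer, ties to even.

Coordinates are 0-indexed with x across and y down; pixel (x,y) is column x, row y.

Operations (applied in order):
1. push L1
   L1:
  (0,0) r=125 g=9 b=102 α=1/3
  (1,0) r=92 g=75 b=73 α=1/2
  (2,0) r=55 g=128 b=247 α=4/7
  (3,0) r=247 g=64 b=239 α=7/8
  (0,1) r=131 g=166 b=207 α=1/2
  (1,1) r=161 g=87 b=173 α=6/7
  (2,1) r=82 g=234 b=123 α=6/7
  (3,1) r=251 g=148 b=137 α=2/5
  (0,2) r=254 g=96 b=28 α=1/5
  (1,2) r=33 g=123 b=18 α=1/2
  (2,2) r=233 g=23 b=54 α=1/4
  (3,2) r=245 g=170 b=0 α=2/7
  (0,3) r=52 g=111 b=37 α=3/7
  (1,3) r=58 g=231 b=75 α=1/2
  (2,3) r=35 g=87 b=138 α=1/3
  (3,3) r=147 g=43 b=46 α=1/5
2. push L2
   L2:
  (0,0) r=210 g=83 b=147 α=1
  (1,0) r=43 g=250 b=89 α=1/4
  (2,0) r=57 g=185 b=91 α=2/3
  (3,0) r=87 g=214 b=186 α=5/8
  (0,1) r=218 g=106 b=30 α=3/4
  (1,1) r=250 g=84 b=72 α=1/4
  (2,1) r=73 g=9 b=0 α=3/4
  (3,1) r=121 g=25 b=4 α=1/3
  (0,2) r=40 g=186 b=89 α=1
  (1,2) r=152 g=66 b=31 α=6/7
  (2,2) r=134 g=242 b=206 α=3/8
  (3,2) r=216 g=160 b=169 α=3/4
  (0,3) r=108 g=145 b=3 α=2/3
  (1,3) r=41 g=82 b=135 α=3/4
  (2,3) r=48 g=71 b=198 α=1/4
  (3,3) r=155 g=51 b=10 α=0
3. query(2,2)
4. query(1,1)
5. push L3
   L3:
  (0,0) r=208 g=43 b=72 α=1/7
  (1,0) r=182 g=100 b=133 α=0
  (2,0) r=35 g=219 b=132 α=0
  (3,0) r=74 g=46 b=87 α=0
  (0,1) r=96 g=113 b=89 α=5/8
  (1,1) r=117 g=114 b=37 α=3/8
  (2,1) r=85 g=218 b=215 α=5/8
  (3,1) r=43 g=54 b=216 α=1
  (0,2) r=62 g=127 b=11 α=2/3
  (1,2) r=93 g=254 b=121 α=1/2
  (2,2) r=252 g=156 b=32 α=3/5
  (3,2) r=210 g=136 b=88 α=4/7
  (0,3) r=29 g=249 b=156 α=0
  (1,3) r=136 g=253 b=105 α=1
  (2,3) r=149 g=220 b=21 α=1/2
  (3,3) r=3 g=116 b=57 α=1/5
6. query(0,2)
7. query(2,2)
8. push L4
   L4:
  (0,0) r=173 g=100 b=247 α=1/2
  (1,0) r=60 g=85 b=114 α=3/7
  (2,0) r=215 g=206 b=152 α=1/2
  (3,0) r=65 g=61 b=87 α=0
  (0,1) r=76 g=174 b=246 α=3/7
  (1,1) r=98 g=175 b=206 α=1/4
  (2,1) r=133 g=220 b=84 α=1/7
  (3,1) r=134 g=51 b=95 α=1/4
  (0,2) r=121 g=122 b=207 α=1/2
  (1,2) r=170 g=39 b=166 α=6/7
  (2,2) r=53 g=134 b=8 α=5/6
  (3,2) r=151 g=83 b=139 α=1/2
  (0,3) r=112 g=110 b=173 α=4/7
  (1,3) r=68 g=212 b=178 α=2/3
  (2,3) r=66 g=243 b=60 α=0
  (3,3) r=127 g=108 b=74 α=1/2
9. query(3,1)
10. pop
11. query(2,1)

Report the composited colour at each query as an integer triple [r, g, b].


query (2,2) [L1,L2] — begin 0,0,0
L1 α=1/4: [233/4, 23/4, 27/2]
L2 α=3/8: [2773/32, 3019/32, 1371/16]
→ [87, 94, 86]

(1,1) stack=L1,L2; from [0,0,0]:
after L1 α=6/7: [138, 522/7, 1038/7]
after L2 α=1/4: [166, 1077/14, 1809/14]
rounded: [166, 77, 129]

(0,2) stack=L1,L2,L3; from [0,0,0]:
L1 α=1/5: [254/5, 96/5, 28/5]
L2 α=1: [40, 186, 89]
L3 α=2/3: [164/3, 440/3, 37]
rounded: [55, 147, 37]

(2,2) stack=L1,L2,L3; from [0,0,0]:
after L1 α=1/4: [233/4, 23/4, 27/2]
after L2 α=3/8: [2773/32, 3019/32, 1371/16]
after L3 α=3/5: [14869/80, 10507/80, 2139/40]
→ [186, 131, 53]

at x=3,y=1 over L1,L2,L3,L4:
after L1 α=2/5: [502/5, 296/5, 274/5]
after L2 α=1/3: [1609/15, 239/5, 568/15]
after L3 α=1: [43, 54, 216]
after L4 α=1/4: [263/4, 213/4, 743/4]
→ [66, 53, 186]

at x=2,y=1 over L1,L2,L3:
+L1 (α=6/7) → [492/7, 1404/7, 738/7]
+L2 (α=3/4) → [2025/28, 1593/28, 369/14]
+L3 (α=5/8) → [17975/224, 35299/224, 16157/112]
= [80, 158, 144]


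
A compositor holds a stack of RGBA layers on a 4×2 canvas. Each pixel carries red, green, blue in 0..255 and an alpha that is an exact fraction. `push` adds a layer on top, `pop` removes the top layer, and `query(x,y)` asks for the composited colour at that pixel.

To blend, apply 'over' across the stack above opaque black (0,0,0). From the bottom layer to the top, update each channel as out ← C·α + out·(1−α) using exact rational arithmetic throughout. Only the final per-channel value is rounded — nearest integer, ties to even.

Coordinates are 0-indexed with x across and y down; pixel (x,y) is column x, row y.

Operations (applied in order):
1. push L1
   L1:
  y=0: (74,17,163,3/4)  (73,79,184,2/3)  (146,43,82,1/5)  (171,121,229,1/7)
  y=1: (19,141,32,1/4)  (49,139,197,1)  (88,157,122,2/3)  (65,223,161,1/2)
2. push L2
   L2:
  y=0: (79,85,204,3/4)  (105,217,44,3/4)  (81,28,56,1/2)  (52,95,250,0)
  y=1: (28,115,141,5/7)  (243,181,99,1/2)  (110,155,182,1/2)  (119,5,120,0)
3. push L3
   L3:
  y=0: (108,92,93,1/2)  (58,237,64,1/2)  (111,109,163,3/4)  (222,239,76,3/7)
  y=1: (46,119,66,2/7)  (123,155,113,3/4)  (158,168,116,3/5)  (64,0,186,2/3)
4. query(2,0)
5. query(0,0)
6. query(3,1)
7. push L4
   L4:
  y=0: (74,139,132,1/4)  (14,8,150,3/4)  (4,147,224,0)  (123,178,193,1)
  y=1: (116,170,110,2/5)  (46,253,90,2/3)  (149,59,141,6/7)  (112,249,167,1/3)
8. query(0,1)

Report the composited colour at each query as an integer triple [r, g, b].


at x=2,y=0 over L1,L2,L3:
L1 α=1/5: [146/5, 43/5, 82/5]
L2 α=1/2: [551/10, 183/10, 181/5]
L3 α=3/4: [3881/40, 3453/40, 1313/10]
→ [97, 86, 131]

query (0,0) [L1,L2,L3] — begin 0,0,0
after L1 α=3/4: [111/2, 51/4, 489/4]
after L2 α=3/4: [585/8, 1071/16, 2937/16]
after L3 α=1/2: [1449/16, 2543/32, 4425/32]
rounded: [91, 79, 138]

at x=3,y=1 over L1,L2,L3:
L1 α=1/2: [65/2, 223/2, 161/2]
L2 α=0: [65/2, 223/2, 161/2]
L3 α=2/3: [107/2, 223/6, 905/6]
= [54, 37, 151]

(0,1) stack=L1,L2,L3,L4; from [0,0,0]:
after L1 α=1/4: [19/4, 141/4, 8]
after L2 α=5/7: [299/14, 1291/14, 103]
after L3 α=2/7: [2783/98, 9787/98, 647/7]
after L4 α=2/5: [6217/98, 62681/490, 3481/35]
rounded: [63, 128, 99]


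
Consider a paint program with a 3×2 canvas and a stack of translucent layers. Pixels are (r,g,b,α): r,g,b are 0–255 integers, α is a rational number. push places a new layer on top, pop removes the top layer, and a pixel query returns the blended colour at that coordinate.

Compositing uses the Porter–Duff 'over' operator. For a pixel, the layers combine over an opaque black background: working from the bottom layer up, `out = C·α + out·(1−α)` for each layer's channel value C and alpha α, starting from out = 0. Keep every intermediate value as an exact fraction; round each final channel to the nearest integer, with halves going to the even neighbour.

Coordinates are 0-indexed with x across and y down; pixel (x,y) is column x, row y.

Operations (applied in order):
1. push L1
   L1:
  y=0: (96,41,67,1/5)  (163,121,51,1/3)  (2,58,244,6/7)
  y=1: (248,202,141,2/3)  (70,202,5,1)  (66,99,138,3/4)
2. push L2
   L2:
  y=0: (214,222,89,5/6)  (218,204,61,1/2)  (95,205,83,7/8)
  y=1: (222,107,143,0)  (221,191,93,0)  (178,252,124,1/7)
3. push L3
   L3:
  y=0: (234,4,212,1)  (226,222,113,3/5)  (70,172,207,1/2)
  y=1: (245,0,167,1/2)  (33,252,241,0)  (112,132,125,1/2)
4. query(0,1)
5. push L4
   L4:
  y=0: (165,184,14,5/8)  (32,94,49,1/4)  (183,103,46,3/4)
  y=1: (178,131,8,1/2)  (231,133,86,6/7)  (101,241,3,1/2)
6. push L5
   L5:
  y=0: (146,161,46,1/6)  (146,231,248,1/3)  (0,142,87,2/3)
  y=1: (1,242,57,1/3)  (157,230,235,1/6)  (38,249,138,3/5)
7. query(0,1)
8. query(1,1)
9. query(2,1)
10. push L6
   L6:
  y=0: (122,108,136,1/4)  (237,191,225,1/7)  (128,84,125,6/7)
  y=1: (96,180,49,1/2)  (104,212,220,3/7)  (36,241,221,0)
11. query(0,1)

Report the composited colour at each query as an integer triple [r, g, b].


query (0,1) [L1,L2,L3] — begin 0,0,0
after L1 α=2/3: [496/3, 404/3, 94]
after L2 α=0: [496/3, 404/3, 94]
after L3 α=1/2: [1231/6, 202/3, 261/2]
→ [205, 67, 130]

query (0,1) [L1,L2,L3,L4,L5] — begin 0,0,0
+L1 (α=2/3) → [496/3, 404/3, 94]
+L2 (α=0) → [496/3, 404/3, 94]
+L3 (α=1/2) → [1231/6, 202/3, 261/2]
+L4 (α=1/2) → [2299/12, 595/6, 277/4]
+L5 (α=1/3) → [2305/18, 1321/9, 391/6]
→ [128, 147, 65]

query (1,1) [L1,L2,L3,L4,L5] — begin 0,0,0
after L1 α=1: [70, 202, 5]
after L2 α=0: [70, 202, 5]
after L3 α=0: [70, 202, 5]
after L4 α=6/7: [208, 1000/7, 521/7]
after L5 α=1/6: [399/2, 3305/21, 2125/21]
= [200, 157, 101]

(2,1) stack=L1,L2,L3,L4,L5; from [0,0,0]:
+L1 (α=3/4) → [99/2, 297/4, 207/2]
+L2 (α=1/7) → [475/7, 1395/14, 745/7]
+L3 (α=1/2) → [1259/14, 3243/28, 810/7]
+L4 (α=1/2) → [2673/28, 9991/56, 831/14]
+L5 (α=3/5) → [4269/70, 30907/140, 3729/35]
→ [61, 221, 107]

query (0,1) [L1,L2,L3,L4,L5,L6] — begin 0,0,0
after L1 α=2/3: [496/3, 404/3, 94]
after L2 α=0: [496/3, 404/3, 94]
after L3 α=1/2: [1231/6, 202/3, 261/2]
after L4 α=1/2: [2299/12, 595/6, 277/4]
after L5 α=1/3: [2305/18, 1321/9, 391/6]
after L6 α=1/2: [4033/36, 2941/18, 685/12]
→ [112, 163, 57]


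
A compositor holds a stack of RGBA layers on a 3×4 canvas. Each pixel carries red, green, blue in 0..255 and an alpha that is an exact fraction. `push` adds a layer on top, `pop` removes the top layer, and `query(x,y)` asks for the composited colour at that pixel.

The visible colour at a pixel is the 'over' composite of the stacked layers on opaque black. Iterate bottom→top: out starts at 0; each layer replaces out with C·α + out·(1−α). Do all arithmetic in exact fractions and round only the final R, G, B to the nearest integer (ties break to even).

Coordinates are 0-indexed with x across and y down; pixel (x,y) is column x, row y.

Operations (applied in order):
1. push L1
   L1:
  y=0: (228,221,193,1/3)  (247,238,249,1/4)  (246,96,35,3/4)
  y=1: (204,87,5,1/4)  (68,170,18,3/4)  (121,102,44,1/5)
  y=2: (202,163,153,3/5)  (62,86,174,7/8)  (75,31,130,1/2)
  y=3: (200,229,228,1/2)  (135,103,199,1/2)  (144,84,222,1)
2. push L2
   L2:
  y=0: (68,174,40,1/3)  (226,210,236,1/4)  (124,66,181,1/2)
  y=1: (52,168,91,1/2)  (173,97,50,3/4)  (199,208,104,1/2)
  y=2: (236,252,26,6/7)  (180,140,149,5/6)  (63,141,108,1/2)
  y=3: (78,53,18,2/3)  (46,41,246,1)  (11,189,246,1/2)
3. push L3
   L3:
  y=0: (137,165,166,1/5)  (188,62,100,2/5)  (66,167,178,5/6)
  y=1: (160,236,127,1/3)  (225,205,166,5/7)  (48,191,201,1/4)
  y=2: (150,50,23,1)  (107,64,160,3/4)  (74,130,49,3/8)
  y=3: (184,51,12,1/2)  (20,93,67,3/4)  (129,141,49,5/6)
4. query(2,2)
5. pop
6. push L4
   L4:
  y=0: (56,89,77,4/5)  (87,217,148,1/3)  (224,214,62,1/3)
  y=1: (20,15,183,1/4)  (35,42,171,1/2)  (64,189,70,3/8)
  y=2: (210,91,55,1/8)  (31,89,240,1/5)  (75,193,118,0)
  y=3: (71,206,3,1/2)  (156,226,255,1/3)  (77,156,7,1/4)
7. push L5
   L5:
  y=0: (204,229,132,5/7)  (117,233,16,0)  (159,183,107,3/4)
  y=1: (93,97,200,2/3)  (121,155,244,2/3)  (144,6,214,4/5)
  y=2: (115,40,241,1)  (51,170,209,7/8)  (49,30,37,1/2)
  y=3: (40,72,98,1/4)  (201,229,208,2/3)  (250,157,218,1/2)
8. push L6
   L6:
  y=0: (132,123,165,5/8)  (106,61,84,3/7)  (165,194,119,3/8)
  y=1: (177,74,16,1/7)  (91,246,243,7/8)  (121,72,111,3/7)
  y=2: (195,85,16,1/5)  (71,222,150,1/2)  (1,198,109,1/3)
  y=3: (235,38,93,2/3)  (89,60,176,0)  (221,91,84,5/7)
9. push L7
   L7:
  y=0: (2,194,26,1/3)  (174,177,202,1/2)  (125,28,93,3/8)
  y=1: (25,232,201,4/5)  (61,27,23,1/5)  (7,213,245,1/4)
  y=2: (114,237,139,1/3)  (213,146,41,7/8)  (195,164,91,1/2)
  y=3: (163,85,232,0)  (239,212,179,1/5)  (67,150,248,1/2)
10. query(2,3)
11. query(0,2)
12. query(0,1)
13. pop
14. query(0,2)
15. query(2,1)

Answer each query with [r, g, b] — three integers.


at x=2,y=2 over L1,L2,L3:
L1 α=1/2: [75/2, 31/2, 65]
L2 α=1/2: [201/4, 313/4, 173/2]
L3 α=3/8: [1893/32, 3125/32, 1159/16]
= [59, 98, 72]

(2,3) stack=L1,L2,L4,L5,L6,L7; from [0,0,0]:
+L1 (α=1) → [144, 84, 222]
+L2 (α=1/2) → [155/2, 273/2, 234]
+L4 (α=1/4) → [619/8, 1131/8, 709/4]
+L5 (α=1/2) → [2619/16, 2387/16, 1581/8]
+L6 (α=5/7) → [1637/8, 861/8, 3261/28]
+L7 (α=1/2) → [2173/16, 2061/16, 10205/56]
→ [136, 129, 182]

query (0,2) [L1,L2,L4,L5,L6,L7] — begin 0,0,0
after L1 α=3/5: [606/5, 489/5, 459/5]
after L2 α=6/7: [1098/5, 8049/35, 177/5]
after L4 α=1/8: [1092/5, 1063/5, 757/20]
after L5 α=1: [115, 40, 241]
after L6 α=1/5: [131, 49, 196]
after L7 α=1/3: [376/3, 335/3, 177]
→ [125, 112, 177]

at x=0,y=1 over L1,L2,L4,L5,L6,L7:
L1 α=1/4: [51, 87/4, 5/4]
L2 α=1/2: [103/2, 759/8, 369/8]
L4 α=1/4: [349/8, 2397/32, 2571/32]
L5 α=2/3: [1837/24, 8605/96, 15371/96]
L6 α=1/7: [2545/28, 9789/112, 15627/112]
L7 α=4/5: [1069/28, 22745/112, 21135/112]
= [38, 203, 189]

at x=0,y=2 over L1,L2,L4,L5,L6:
after L1 α=3/5: [606/5, 489/5, 459/5]
after L2 α=6/7: [1098/5, 8049/35, 177/5]
after L4 α=1/8: [1092/5, 1063/5, 757/20]
after L5 α=1: [115, 40, 241]
after L6 α=1/5: [131, 49, 196]
= [131, 49, 196]

(2,1) stack=L1,L2,L4,L5,L6; from [0,0,0]:
after L1 α=1/5: [121/5, 102/5, 44/5]
after L2 α=1/2: [558/5, 571/5, 282/5]
after L4 α=3/8: [375/4, 569/4, 123/2]
after L5 α=4/5: [2679/20, 133/4, 367/2]
after L6 α=3/7: [642/5, 349/7, 1067/7]
= [128, 50, 152]


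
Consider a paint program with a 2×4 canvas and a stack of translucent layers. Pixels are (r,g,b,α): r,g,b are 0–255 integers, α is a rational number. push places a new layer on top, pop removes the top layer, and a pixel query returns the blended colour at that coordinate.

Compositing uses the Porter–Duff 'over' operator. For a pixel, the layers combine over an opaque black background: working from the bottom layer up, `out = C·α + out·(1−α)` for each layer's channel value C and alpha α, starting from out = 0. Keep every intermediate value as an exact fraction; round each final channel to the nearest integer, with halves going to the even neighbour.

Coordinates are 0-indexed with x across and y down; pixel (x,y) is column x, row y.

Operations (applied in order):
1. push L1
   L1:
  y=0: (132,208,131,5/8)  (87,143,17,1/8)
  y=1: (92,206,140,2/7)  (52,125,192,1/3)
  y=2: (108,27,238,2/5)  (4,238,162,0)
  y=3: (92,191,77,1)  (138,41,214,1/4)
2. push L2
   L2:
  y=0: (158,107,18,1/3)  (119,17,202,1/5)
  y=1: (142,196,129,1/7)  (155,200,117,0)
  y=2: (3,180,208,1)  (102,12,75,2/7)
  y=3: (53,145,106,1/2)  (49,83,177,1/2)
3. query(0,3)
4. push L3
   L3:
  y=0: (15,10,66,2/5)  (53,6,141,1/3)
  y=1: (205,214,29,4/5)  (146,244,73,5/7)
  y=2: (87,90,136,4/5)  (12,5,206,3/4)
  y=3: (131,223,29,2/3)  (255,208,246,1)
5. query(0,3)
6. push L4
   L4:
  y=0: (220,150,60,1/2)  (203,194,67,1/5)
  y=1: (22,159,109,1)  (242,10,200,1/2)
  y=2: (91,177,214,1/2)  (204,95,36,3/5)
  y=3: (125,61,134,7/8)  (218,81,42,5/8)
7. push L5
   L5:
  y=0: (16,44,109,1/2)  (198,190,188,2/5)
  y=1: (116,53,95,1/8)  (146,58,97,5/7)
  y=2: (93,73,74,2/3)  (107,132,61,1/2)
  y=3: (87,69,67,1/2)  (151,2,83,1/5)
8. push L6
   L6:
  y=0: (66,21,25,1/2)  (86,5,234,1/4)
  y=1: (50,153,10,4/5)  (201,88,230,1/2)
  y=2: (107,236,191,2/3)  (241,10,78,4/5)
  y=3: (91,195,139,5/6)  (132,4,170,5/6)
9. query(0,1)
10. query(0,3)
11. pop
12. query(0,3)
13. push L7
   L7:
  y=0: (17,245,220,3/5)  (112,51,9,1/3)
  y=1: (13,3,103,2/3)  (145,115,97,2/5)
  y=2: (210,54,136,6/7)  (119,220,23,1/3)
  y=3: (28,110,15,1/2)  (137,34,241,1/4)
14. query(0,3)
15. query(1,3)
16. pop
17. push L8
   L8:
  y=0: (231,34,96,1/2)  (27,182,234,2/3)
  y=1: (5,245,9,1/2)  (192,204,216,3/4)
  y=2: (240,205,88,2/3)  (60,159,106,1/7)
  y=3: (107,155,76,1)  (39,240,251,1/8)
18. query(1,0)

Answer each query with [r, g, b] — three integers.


at x=0,y=3 over L1,L2:
+L1 (α=1) → [92, 191, 77]
+L2 (α=1/2) → [145/2, 168, 183/2]
= [72, 168, 92]

(0,3) stack=L1,L2,L3; from [0,0,0]:
+L1 (α=1) → [92, 191, 77]
+L2 (α=1/2) → [145/2, 168, 183/2]
+L3 (α=2/3) → [223/2, 614/3, 299/6]
rounded: [112, 205, 50]

(0,1) stack=L1,L2,L3,L4,L5,L6; from [0,0,0]:
+L1 (α=2/7) → [184/7, 412/7, 40]
+L2 (α=1/7) → [2098/49, 3844/49, 369/7]
+L3 (α=4/5) → [42278/245, 45788/245, 1181/35]
+L4 (α=1) → [22, 159, 109]
+L5 (α=1/8) → [135/4, 583/4, 429/4]
+L6 (α=4/5) → [187/4, 3031/20, 589/20]
rounded: [47, 152, 29]

query (0,3) [L1,L2,L3,L4,L5,L6] — begin 0,0,0
after L1 α=1: [92, 191, 77]
after L2 α=1/2: [145/2, 168, 183/2]
after L3 α=2/3: [223/2, 614/3, 299/6]
after L4 α=7/8: [1973/16, 1895/24, 5927/48]
after L5 α=1/2: [3365/32, 3551/48, 9143/96]
after L6 α=5/6: [5975/64, 50351/288, 75863/576]
= [93, 175, 132]

query (0,3) [L1,L2,L3,L4,L5] — begin 0,0,0
+L1 (α=1) → [92, 191, 77]
+L2 (α=1/2) → [145/2, 168, 183/2]
+L3 (α=2/3) → [223/2, 614/3, 299/6]
+L4 (α=7/8) → [1973/16, 1895/24, 5927/48]
+L5 (α=1/2) → [3365/32, 3551/48, 9143/96]
= [105, 74, 95]

(0,3) stack=L1,L2,L3,L4,L5,L7; from [0,0,0]:
L1 α=1: [92, 191, 77]
L2 α=1/2: [145/2, 168, 183/2]
L3 α=2/3: [223/2, 614/3, 299/6]
L4 α=7/8: [1973/16, 1895/24, 5927/48]
L5 α=1/2: [3365/32, 3551/48, 9143/96]
L7 α=1/2: [4261/64, 8831/96, 10583/192]
→ [67, 92, 55]

(1,3) stack=L1,L2,L3,L4,L5,L7; from [0,0,0]:
+L1 (α=1/4) → [69/2, 41/4, 107/2]
+L2 (α=1/2) → [167/4, 373/8, 461/4]
+L3 (α=1) → [255, 208, 246]
+L4 (α=5/8) → [1855/8, 1029/8, 237/2]
+L5 (α=1/5) → [2157/10, 1033/10, 557/5]
+L7 (α=1/4) → [7841/40, 3439/40, 719/5]
rounded: [196, 86, 144]

at x=1,y=0 over L1,L2,L3,L4,L5,L8:
after L1 α=1/8: [87/8, 143/8, 17/8]
after L2 α=1/5: [65/2, 177/10, 421/10]
after L3 α=1/3: [118/3, 69/5, 1126/15]
after L4 α=1/5: [1081/15, 1246/25, 5509/75]
after L5 α=2/5: [3061/25, 13238/125, 14909/125]
after L8 α=2/3: [4411/75, 58738/375, 73409/375]
rounded: [59, 157, 196]


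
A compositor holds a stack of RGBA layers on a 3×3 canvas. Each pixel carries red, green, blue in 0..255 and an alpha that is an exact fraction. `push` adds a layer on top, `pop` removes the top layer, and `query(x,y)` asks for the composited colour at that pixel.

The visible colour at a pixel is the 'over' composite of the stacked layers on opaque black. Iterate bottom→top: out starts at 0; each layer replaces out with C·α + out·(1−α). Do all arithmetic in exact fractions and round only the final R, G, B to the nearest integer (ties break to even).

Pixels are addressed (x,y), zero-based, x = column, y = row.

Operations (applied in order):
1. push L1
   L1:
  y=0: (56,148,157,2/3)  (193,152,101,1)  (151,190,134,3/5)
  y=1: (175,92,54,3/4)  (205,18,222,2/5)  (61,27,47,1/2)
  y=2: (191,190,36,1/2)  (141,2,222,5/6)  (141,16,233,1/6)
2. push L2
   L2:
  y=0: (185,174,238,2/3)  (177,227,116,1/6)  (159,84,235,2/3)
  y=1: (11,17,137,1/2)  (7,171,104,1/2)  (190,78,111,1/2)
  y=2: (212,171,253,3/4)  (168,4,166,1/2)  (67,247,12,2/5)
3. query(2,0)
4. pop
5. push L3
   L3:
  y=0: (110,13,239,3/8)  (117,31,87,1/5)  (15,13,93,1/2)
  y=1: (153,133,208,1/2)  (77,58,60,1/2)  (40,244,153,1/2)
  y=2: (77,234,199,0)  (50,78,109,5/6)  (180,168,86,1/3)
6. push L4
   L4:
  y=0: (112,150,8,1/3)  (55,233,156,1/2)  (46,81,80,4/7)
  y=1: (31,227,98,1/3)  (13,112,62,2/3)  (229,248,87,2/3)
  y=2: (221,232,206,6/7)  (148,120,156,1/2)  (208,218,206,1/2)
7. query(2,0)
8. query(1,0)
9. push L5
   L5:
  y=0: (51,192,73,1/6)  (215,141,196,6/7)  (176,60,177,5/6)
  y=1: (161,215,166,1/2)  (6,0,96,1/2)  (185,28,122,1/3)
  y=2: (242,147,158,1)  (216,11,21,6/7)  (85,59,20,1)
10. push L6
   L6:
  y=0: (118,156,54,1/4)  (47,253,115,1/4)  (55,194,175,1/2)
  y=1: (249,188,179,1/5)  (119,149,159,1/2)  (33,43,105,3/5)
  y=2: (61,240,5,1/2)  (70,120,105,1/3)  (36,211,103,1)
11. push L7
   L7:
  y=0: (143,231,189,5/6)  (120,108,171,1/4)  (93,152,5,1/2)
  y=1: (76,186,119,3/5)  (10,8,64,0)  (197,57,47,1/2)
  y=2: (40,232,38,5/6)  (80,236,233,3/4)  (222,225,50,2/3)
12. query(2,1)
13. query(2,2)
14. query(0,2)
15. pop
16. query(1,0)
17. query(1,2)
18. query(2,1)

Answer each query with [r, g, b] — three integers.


at x=2,y=0 over L1,L2:
+L1 (α=3/5) → [453/5, 114, 402/5]
+L2 (α=2/3) → [681/5, 94, 2752/15]
→ [136, 94, 183]

query (2,0) [L1,L3,L4] — begin 0,0,0
+L1 (α=3/5) → [453/5, 114, 402/5]
+L3 (α=1/2) → [264/5, 127/2, 867/10]
+L4 (α=4/7) → [1712/35, 147/2, 5801/70]
→ [49, 74, 83]

(1,0) stack=L1,L3,L4; from [0,0,0]:
L1 α=1: [193, 152, 101]
L3 α=1/5: [889/5, 639/5, 491/5]
L4 α=1/2: [582/5, 902/5, 1271/10]
= [116, 180, 127]

(2,1) stack=L1,L3,L4,L5,L6,L7; from [0,0,0]:
after L1 α=1/2: [61/2, 27/2, 47/2]
after L3 α=1/2: [141/4, 515/4, 353/4]
after L4 α=2/3: [1973/12, 833/4, 1049/12]
after L5 α=1/3: [3083/18, 889/6, 1781/18]
after L6 α=3/5: [3974/45, 1276/15, 4616/45]
after L7 α=1/2: [12839/90, 2131/30, 6731/90]
= [143, 71, 75]

(2,2) stack=L1,L3,L4,L5,L6,L7; from [0,0,0]:
after L1 α=1/6: [47/2, 8/3, 233/6]
after L3 α=1/3: [227/3, 520/9, 491/9]
after L4 α=1/2: [851/6, 1241/9, 2345/18]
after L5 α=1: [85, 59, 20]
after L6 α=1: [36, 211, 103]
after L7 α=2/3: [160, 661/3, 203/3]
= [160, 220, 68]

(0,2) stack=L1,L3,L4,L5,L6,L7; from [0,0,0]:
L1 α=1/2: [191/2, 95, 18]
L3 α=0: [191/2, 95, 18]
L4 α=6/7: [2843/14, 1487/7, 1254/7]
L5 α=1: [242, 147, 158]
L6 α=1/2: [303/2, 387/2, 163/2]
L7 α=5/6: [703/12, 2707/12, 181/4]
rounded: [59, 226, 45]

at x=1,y=0 over L1,L3,L4,L5,L6:
after L1 α=1: [193, 152, 101]
after L3 α=1/5: [889/5, 639/5, 491/5]
after L4 α=1/2: [582/5, 902/5, 1271/10]
after L5 α=6/7: [7032/35, 5132/35, 13031/70]
after L6 α=1/4: [22741/140, 24251/140, 47143/280]
= [162, 173, 168]

query (1,2) [L1,L3,L4,L5,L6] — begin 0,0,0
+L1 (α=5/6) → [235/2, 5/3, 185]
+L3 (α=5/6) → [245/4, 1175/18, 365/3]
+L4 (α=1/2) → [837/8, 3335/36, 833/6]
+L5 (α=6/7) → [11205/56, 5711/252, 227/6]
+L6 (α=1/3) → [13165/84, 20831/378, 542/9]
→ [157, 55, 60]

(2,1) stack=L1,L3,L4,L5,L6; from [0,0,0]:
+L1 (α=1/2) → [61/2, 27/2, 47/2]
+L3 (α=1/2) → [141/4, 515/4, 353/4]
+L4 (α=2/3) → [1973/12, 833/4, 1049/12]
+L5 (α=1/3) → [3083/18, 889/6, 1781/18]
+L6 (α=3/5) → [3974/45, 1276/15, 4616/45]
→ [88, 85, 103]


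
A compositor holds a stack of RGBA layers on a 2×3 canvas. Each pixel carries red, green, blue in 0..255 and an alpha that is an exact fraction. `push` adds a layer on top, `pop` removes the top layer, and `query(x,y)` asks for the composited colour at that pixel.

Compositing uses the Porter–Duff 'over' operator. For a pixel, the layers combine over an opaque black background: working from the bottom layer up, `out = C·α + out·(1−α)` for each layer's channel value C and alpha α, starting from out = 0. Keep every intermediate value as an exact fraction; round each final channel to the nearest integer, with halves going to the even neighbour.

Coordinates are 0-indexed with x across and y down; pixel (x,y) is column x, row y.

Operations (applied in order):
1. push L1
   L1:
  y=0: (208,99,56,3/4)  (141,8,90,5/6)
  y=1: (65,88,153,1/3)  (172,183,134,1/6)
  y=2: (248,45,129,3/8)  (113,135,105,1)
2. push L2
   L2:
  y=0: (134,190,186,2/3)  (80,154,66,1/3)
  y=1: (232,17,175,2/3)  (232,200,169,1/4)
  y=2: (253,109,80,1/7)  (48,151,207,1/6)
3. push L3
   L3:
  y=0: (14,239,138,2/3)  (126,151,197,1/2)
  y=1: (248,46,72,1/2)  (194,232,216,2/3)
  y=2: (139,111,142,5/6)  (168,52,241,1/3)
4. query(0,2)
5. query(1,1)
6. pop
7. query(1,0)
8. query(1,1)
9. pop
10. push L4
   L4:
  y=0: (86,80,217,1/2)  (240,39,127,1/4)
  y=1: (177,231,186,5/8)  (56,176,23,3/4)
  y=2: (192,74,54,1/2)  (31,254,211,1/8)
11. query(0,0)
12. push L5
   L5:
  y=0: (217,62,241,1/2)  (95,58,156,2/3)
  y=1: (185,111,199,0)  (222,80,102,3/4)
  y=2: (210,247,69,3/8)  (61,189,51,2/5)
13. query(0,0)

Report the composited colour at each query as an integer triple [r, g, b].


(0,2) stack=L1,L2,L3; from [0,0,0]:
L1 α=3/8: [93, 135/8, 387/8]
L2 α=1/7: [811/7, 841/28, 1481/28]
L3 α=5/6: [946/7, 16381/168, 21361/168]
rounded: [135, 98, 127]

query (1,1) [L1,L2,L3] — begin 0,0,0
+L1 (α=1/6) → [86/3, 61/2, 67/3]
+L2 (α=1/4) → [159/2, 583/8, 59]
+L3 (α=2/3) → [935/6, 4295/24, 491/3]
= [156, 179, 164]

(1,0) stack=L1,L2; from [0,0,0]:
after L1 α=5/6: [235/2, 20/3, 75]
after L2 α=1/3: [105, 502/9, 72]
→ [105, 56, 72]

(1,1) stack=L1,L2; from [0,0,0]:
L1 α=1/6: [86/3, 61/2, 67/3]
L2 α=1/4: [159/2, 583/8, 59]
→ [80, 73, 59]

(0,0) stack=L1,L4; from [0,0,0]:
L1 α=3/4: [156, 297/4, 42]
L4 α=1/2: [121, 617/8, 259/2]
= [121, 77, 130]

query (0,0) [L1,L4,L5] — begin 0,0,0
L1 α=3/4: [156, 297/4, 42]
L4 α=1/2: [121, 617/8, 259/2]
L5 α=1/2: [169, 1113/16, 741/4]
→ [169, 70, 185]


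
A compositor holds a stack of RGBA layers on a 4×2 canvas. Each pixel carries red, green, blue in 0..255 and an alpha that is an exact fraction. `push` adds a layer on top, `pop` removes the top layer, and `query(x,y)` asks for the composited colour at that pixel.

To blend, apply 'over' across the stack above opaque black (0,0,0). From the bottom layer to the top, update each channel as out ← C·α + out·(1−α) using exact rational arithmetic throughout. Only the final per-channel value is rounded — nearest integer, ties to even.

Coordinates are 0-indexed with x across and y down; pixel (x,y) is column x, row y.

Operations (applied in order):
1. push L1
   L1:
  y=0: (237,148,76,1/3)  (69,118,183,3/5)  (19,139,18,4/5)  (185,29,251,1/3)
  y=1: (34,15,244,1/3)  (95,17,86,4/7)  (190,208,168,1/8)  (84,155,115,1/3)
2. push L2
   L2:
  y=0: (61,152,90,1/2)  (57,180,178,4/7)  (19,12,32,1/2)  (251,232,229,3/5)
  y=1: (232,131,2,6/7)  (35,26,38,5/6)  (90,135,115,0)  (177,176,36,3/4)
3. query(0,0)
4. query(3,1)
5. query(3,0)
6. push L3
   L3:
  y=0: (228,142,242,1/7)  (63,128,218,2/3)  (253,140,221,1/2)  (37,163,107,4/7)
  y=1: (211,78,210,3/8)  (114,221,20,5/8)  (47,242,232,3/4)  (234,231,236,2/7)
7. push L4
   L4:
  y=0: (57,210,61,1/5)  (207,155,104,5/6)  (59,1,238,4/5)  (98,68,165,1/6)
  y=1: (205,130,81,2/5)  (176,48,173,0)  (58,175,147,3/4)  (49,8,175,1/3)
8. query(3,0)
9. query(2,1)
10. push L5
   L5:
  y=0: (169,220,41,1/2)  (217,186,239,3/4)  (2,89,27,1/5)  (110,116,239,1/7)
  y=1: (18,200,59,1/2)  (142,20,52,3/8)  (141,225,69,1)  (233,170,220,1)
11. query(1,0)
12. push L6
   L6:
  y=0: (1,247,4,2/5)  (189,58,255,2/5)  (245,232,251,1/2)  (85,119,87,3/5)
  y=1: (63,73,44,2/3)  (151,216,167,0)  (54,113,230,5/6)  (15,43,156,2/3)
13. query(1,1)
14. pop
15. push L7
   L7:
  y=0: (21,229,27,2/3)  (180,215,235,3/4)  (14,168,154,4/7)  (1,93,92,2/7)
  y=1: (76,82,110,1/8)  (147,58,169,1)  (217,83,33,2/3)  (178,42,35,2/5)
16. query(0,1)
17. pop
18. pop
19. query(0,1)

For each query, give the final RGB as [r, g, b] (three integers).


query (0,0) [L1,L2] — begin 0,0,0
L1 α=1/3: [79, 148/3, 76/3]
L2 α=1/2: [70, 302/3, 173/3]
= [70, 101, 58]

(3,1) stack=L1,L2; from [0,0,0]:
+L1 (α=1/3) → [28, 155/3, 115/3]
+L2 (α=3/4) → [559/4, 1739/12, 439/12]
= [140, 145, 37]

at x=3,y=0 over L1,L2:
after L1 α=1/3: [185/3, 29/3, 251/3]
after L2 α=3/5: [2629/15, 2146/15, 2563/15]
rounded: [175, 143, 171]

query (3,0) [L1,L2,L3,L4] — begin 0,0,0
L1 α=1/3: [185/3, 29/3, 251/3]
L2 α=3/5: [2629/15, 2146/15, 2563/15]
L3 α=4/7: [3369/35, 5406/35, 4703/35]
L4 α=1/6: [4055/42, 2941/21, 2929/21]
rounded: [97, 140, 139]

query (2,1) [L1,L2,L3,L4] — begin 0,0,0
L1 α=1/8: [95/4, 26, 21]
L2 α=0: [95/4, 26, 21]
L3 α=3/4: [659/16, 188, 717/4]
L4 α=3/4: [3443/64, 713/4, 2481/16]
rounded: [54, 178, 155]

(1,0) stack=L1,L2,L3,L4,L5; from [0,0,0]:
+L1 (α=3/5) → [207/5, 354/5, 549/5]
+L2 (α=4/7) → [1761/35, 666/5, 5207/35]
+L3 (α=2/3) → [2057/35, 1946/15, 20467/105]
+L4 (α=5/6) → [19141/105, 13571/90, 75067/630]
+L5 (α=3/4) → [21874/105, 63791/360, 526777/2520]
rounded: [208, 177, 209]

at x=1,y=1 over L1,L2,L3,L4,L5,L6:
+L1 (α=4/7) → [380/7, 68/7, 344/7]
+L2 (α=5/6) → [535/14, 163/7, 279/7]
+L3 (α=5/8) → [9585/112, 1028/7, 1537/56]
+L4 (α=0) → [9585/112, 1028/7, 1537/56]
+L5 (α=3/8) → [95637/896, 695/7, 16421/448]
+L6 (α=0) → [95637/896, 695/7, 16421/448]
→ [107, 99, 37]

(0,1) stack=L1,L2,L3,L4,L5,L7; from [0,0,0]:
+L1 (α=1/3) → [34/3, 5, 244/3]
+L2 (α=6/7) → [4210/21, 113, 40/3]
+L3 (α=3/8) → [34343/168, 799/8, 1045/12]
+L4 (α=2/5) → [57303/280, 4477/40, 1693/20]
+L5 (α=1/2) → [62343/560, 12477/80, 2873/40]
+L7 (α=1/8) → [68423/640, 93899/640, 24511/320]
rounded: [107, 147, 77]

query (0,1) [L1,L2,L3,L4] — begin 0,0,0
after L1 α=1/3: [34/3, 5, 244/3]
after L2 α=6/7: [4210/21, 113, 40/3]
after L3 α=3/8: [34343/168, 799/8, 1045/12]
after L4 α=2/5: [57303/280, 4477/40, 1693/20]
→ [205, 112, 85]


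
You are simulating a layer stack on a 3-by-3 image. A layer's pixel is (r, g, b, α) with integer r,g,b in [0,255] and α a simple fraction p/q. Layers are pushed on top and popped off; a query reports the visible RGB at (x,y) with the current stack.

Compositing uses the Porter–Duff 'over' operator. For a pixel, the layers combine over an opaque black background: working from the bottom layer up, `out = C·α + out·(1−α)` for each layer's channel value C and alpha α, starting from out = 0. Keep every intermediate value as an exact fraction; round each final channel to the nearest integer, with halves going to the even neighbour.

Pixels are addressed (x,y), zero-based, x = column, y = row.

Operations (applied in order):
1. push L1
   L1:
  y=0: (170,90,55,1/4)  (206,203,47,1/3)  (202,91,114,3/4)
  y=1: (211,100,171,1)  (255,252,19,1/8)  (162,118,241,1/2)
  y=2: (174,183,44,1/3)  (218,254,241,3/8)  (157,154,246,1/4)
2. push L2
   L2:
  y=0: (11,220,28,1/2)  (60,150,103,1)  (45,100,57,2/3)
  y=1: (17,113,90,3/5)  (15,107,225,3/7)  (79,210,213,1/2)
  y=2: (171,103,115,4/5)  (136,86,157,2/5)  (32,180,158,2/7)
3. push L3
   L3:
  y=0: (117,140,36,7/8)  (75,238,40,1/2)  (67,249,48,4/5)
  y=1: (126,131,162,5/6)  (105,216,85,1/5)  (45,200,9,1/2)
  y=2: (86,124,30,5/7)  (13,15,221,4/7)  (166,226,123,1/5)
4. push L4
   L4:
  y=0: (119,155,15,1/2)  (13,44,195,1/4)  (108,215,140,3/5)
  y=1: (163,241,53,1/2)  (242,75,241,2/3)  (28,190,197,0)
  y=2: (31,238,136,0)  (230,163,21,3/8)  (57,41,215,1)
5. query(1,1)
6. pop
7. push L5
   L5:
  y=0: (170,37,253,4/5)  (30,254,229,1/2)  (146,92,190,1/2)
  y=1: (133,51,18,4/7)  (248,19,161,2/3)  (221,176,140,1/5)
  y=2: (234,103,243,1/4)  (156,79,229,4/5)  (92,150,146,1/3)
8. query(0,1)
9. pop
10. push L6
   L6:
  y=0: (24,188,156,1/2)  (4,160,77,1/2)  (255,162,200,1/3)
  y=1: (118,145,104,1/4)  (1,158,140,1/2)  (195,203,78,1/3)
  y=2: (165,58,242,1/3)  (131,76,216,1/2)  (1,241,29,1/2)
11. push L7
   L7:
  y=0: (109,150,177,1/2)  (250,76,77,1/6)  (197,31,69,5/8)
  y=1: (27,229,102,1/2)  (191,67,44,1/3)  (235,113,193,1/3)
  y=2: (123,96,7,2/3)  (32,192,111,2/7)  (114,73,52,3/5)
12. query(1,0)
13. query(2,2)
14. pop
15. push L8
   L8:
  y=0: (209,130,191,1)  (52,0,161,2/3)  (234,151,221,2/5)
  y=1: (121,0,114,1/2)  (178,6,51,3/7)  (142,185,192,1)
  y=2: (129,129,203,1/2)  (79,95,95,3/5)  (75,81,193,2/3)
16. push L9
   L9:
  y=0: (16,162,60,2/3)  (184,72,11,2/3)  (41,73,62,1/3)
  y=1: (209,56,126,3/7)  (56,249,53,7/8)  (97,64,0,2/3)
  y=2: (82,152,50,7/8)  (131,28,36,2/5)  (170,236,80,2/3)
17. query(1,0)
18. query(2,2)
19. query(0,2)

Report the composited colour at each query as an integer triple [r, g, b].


at x=1,y=1 over L1,L2,L3,L4:
+L1 (α=1/8) → [255/8, 63/2, 19/8]
+L2 (α=3/7) → [345/14, 447/7, 1369/14]
+L3 (α=1/5) → [285/7, 660/7, 3333/35]
+L4 (α=2/3) → [3673/21, 570/7, 20203/105]
rounded: [175, 81, 192]

(0,1) stack=L1,L2,L3,L5; from [0,0,0]:
after L1 α=1: [211, 100, 171]
after L2 α=3/5: [473/5, 539/5, 612/5]
after L3 α=5/6: [3623/30, 1907/15, 777/5]
after L5 α=4/7: [8943/70, 2927/35, 2691/35]
= [128, 84, 77]

at x=1,y=0 over L1,L2,L3,L6,L7:
L1 α=1/3: [206/3, 203/3, 47/3]
L2 α=1: [60, 150, 103]
L3 α=1/2: [135/2, 194, 143/2]
L6 α=1/2: [143/4, 177, 297/4]
L7 α=1/6: [1715/24, 961/6, 1793/24]
rounded: [71, 160, 75]

at x=2,y=2 over L1,L2,L3,L6,L7:
after L1 α=1/4: [157/4, 77/2, 123/2]
after L2 α=2/7: [1041/28, 1105/14, 1247/14]
after L3 α=1/5: [2203/35, 3792/35, 671/7]
after L6 α=1/2: [1119/35, 12227/70, 437/7]
after L7 α=3/5: [14208/175, 19892/175, 1966/35]
= [81, 114, 56]

(1,0) stack=L1,L2,L3,L6,L8,L9; from [0,0,0]:
L1 α=1/3: [206/3, 203/3, 47/3]
L2 α=1: [60, 150, 103]
L3 α=1/2: [135/2, 194, 143/2]
L6 α=1/2: [143/4, 177, 297/4]
L8 α=2/3: [559/12, 59, 1585/12]
L9 α=2/3: [4975/36, 203/3, 1849/36]
→ [138, 68, 51]

at x=2,y=2 over L1,L2,L3,L6,L8,L9:
after L1 α=1/4: [157/4, 77/2, 123/2]
after L2 α=2/7: [1041/28, 1105/14, 1247/14]
after L3 α=1/5: [2203/35, 3792/35, 671/7]
after L6 α=1/2: [1119/35, 12227/70, 437/7]
after L8 α=2/3: [2123/35, 23567/210, 3139/21]
after L9 α=2/3: [14023/105, 122687/630, 6499/63]
rounded: [134, 195, 103]

query (0,2) [L1,L2,L3,L6,L8,L9] — begin 0,0,0
L1 α=1/3: [58, 61, 44/3]
L2 α=4/5: [742/5, 473/5, 1424/15]
L3 α=5/7: [3634/35, 578/5, 5098/105]
L6 α=1/3: [13043/105, 482/5, 35606/315]
L8 α=1/2: [13294/105, 1127/10, 99551/630]
L9 α=7/8: [18391/210, 11767/80, 320051/5040]
→ [88, 147, 64]
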